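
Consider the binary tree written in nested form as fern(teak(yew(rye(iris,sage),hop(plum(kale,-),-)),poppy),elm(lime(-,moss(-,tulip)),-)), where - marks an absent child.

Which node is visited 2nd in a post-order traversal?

sage

Post-order visits the left subtree, then the right subtree, then the node.
At fern: go left to teak.
  At teak: go left to yew.
    At yew: go left to rye.
      At rye: go left to iris.
        iris is a leaf — visit iris.
      At rye: go right to sage.
        sage is a leaf — visit sage.
      Visit rye.
    At yew: go right to hop.
      At hop: go left to plum.
        At plum: go left to kale.
          kale is a leaf — visit kale.
        At plum: no right child.
        Visit plum.
      At hop: no right child.
      Visit hop.
    Visit yew.
  At teak: go right to poppy.
    poppy is a leaf — visit poppy.
  Visit teak.
At fern: go right to elm.
  At elm: go left to lime.
    At lime: no left child.
    At lime: go right to moss.
      At moss: no left child.
      At moss: go right to tulip.
        tulip is a leaf — visit tulip.
      Visit moss.
    Visit lime.
  At elm: no right child.
  Visit elm.
Visit fern.
Full post-order sequence: iris, sage, rye, kale, plum, hop, yew, poppy, teak, tulip, moss, lime, elm, fern.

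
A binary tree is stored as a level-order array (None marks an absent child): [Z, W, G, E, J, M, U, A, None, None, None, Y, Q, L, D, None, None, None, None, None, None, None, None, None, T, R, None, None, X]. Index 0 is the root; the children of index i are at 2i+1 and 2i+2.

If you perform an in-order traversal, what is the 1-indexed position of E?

In-order visits the left subtree, then the node, then the right subtree.
At Z: go left to W.
  At W: go left to E.
    At E: go left to A.
      A is a leaf — visit A.
    Visit E.
    At E: no right child.
  Visit W.
  At W: go right to J.
    J is a leaf — visit J.
Visit Z.
At Z: go right to G.
  At G: go left to M.
    At M: go left to Y.
      At Y: no left child.
      Visit Y.
      At Y: go right to T.
        T is a leaf — visit T.
    Visit M.
    At M: go right to Q.
      At Q: go left to R.
        R is a leaf — visit R.
      Visit Q.
      At Q: no right child.
  Visit G.
  At G: go right to U.
    At U: go left to L.
      At L: no left child.
      Visit L.
      At L: go right to X.
        X is a leaf — visit X.
    Visit U.
    At U: go right to D.
      D is a leaf — visit D.
Full in-order sequence: A, E, W, J, Z, Y, T, M, R, Q, G, L, X, U, D.

2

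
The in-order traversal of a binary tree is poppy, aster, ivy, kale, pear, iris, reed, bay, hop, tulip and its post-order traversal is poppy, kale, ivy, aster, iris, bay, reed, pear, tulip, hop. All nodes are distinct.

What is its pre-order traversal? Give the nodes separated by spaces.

The last element of post-order is the root; it splits in-order into left and right subtrees.
Root hop: left subtree has 8 nodes {poppy, aster, ivy, kale, pear, iris, reed, bay}, right has 1 {tulip}.
  Root pear: left subtree has 4 nodes {poppy, aster, ivy, kale}, right has 3 {iris, reed, bay}.
    Root aster: left subtree has 1 node {poppy}, right has 2 {ivy, kale}.
      Root ivy: left subtree has 0 nodes { }, right has 1 {kale}.
    Root reed: left subtree has 1 node {iris}, right has 1 {bay}.

hop pear aster poppy ivy kale reed iris bay tulip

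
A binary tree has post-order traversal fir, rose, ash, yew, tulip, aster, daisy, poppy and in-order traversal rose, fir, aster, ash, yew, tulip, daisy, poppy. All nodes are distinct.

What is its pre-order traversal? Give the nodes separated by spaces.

The last element of post-order is the root; it splits in-order into left and right subtrees.
Root poppy: left subtree has 7 nodes {rose, fir, aster, ash, yew, tulip, daisy}, right has 0 { }.
  Root daisy: left subtree has 6 nodes {rose, fir, aster, ash, yew, tulip}, right has 0 { }.
    Root aster: left subtree has 2 nodes {rose, fir}, right has 3 {ash, yew, tulip}.
      Root rose: left subtree has 0 nodes { }, right has 1 {fir}.
      Root tulip: left subtree has 2 nodes {ash, yew}, right has 0 { }.
        Root yew: left subtree has 1 node {ash}, right has 0 { }.

poppy daisy aster rose fir tulip yew ash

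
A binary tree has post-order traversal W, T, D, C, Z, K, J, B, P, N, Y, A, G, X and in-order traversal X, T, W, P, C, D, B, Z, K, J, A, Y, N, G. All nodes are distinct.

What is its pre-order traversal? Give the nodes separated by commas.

X, G, A, P, T, W, B, C, D, J, K, Z, Y, N

The last element of post-order is the root; it splits in-order into left and right subtrees.
Root X: left subtree has 0 nodes { }, right has 13 {T, W, P, C, D, B, Z, K, J, A, Y, N, G}.
  Root G: left subtree has 12 nodes {T, W, P, C, D, B, Z, K, J, A, Y, N}, right has 0 { }.
    Root A: left subtree has 9 nodes {T, W, P, C, D, B, Z, K, J}, right has 2 {Y, N}.
      Root P: left subtree has 2 nodes {T, W}, right has 6 {C, D, B, Z, K, J}.
        Root T: left subtree has 0 nodes { }, right has 1 {W}.
        Root B: left subtree has 2 nodes {C, D}, right has 3 {Z, K, J}.
          Root C: left subtree has 0 nodes { }, right has 1 {D}.
          Root J: left subtree has 2 nodes {Z, K}, right has 0 { }.
            Root K: left subtree has 1 node {Z}, right has 0 { }.
      Root Y: left subtree has 0 nodes { }, right has 1 {N}.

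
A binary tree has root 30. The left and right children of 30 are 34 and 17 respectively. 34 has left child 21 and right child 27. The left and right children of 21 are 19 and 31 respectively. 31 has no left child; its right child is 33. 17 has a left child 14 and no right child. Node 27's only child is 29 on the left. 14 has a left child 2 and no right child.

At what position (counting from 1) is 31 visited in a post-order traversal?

3

Post-order visits the left subtree, then the right subtree, then the node.
At 30: go left to 34.
  At 34: go left to 21.
    At 21: go left to 19.
      19 is a leaf — visit 19.
    At 21: go right to 31.
      At 31: no left child.
      At 31: go right to 33.
        33 is a leaf — visit 33.
      Visit 31.
    Visit 21.
  At 34: go right to 27.
    At 27: go left to 29.
      29 is a leaf — visit 29.
    At 27: no right child.
    Visit 27.
  Visit 34.
At 30: go right to 17.
  At 17: go left to 14.
    At 14: go left to 2.
      2 is a leaf — visit 2.
    At 14: no right child.
    Visit 14.
  At 17: no right child.
  Visit 17.
Visit 30.
Full post-order sequence: 19, 33, 31, 21, 29, 27, 34, 2, 14, 17, 30.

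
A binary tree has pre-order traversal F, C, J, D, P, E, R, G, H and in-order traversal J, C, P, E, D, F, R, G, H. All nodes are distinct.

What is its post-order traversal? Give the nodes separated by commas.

J, E, P, D, C, H, G, R, F

The first element of pre-order is the root; it splits in-order into left and right subtrees.
Root F: left subtree has 5 nodes {J, C, P, E, D}, right has 3 {R, G, H}.
  Root C: left subtree has 1 node {J}, right has 3 {P, E, D}.
    Root D: left subtree has 2 nodes {P, E}, right has 0 { }.
      Root P: left subtree has 0 nodes { }, right has 1 {E}.
  Root R: left subtree has 0 nodes { }, right has 2 {G, H}.
    Root G: left subtree has 0 nodes { }, right has 1 {H}.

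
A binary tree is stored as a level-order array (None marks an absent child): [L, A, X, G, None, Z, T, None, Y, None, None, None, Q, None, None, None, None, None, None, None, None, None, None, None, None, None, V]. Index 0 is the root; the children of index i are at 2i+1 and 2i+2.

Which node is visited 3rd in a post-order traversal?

A

Post-order visits the left subtree, then the right subtree, then the node.
At L: go left to A.
  At A: go left to G.
    At G: no left child.
    At G: go right to Y.
      Y is a leaf — visit Y.
    Visit G.
  At A: no right child.
  Visit A.
At L: go right to X.
  At X: go left to Z.
    At Z: no left child.
    At Z: go right to Q.
      At Q: no left child.
      At Q: go right to V.
        V is a leaf — visit V.
      Visit Q.
    Visit Z.
  At X: go right to T.
    T is a leaf — visit T.
  Visit X.
Visit L.
Full post-order sequence: Y, G, A, V, Q, Z, T, X, L.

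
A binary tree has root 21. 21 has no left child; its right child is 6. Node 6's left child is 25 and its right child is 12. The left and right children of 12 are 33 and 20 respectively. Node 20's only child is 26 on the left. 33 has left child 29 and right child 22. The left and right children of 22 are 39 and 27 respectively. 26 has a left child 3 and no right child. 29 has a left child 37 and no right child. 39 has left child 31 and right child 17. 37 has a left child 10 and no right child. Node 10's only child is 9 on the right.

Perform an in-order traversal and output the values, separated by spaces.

In-order visits the left subtree, then the node, then the right subtree.
At 21: no left child.
Visit 21.
At 21: go right to 6.
  At 6: go left to 25.
    25 is a leaf — visit 25.
  Visit 6.
  At 6: go right to 12.
    At 12: go left to 33.
      At 33: go left to 29.
        At 29: go left to 37.
          At 37: go left to 10.
            At 10: no left child.
            Visit 10.
            At 10: go right to 9.
              9 is a leaf — visit 9.
          Visit 37.
          At 37: no right child.
        Visit 29.
        At 29: no right child.
      Visit 33.
      At 33: go right to 22.
        At 22: go left to 39.
          At 39: go left to 31.
            31 is a leaf — visit 31.
          Visit 39.
          At 39: go right to 17.
            17 is a leaf — visit 17.
        Visit 22.
        At 22: go right to 27.
          27 is a leaf — visit 27.
    Visit 12.
    At 12: go right to 20.
      At 20: go left to 26.
        At 26: go left to 3.
          3 is a leaf — visit 3.
        Visit 26.
        At 26: no right child.
      Visit 20.
      At 20: no right child.

21 25 6 10 9 37 29 33 31 39 17 22 27 12 3 26 20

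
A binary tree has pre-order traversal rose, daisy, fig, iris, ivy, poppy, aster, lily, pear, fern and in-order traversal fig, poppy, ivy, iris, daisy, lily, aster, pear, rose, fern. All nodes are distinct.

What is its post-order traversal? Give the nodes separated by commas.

poppy, ivy, iris, fig, lily, pear, aster, daisy, fern, rose

The first element of pre-order is the root; it splits in-order into left and right subtrees.
Root rose: left subtree has 8 nodes {fig, poppy, ivy, iris, daisy, lily, aster, pear}, right has 1 {fern}.
  Root daisy: left subtree has 4 nodes {fig, poppy, ivy, iris}, right has 3 {lily, aster, pear}.
    Root fig: left subtree has 0 nodes { }, right has 3 {poppy, ivy, iris}.
      Root iris: left subtree has 2 nodes {poppy, ivy}, right has 0 { }.
        Root ivy: left subtree has 1 node {poppy}, right has 0 { }.
    Root aster: left subtree has 1 node {lily}, right has 1 {pear}.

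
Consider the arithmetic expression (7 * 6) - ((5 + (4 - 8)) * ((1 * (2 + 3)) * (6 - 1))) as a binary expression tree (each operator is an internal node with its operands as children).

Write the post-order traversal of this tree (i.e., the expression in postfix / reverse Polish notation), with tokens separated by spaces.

7 6 * 5 4 8 - + 1 2 3 + * 6 1 - * * -

Post-order on an expression tree gives postfix notation: for each operator, emit left operand, right operand, then the operator.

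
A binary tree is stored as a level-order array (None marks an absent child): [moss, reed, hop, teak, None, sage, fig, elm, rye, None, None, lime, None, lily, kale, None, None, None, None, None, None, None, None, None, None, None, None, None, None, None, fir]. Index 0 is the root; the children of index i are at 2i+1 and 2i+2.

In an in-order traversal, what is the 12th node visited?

fir

In-order visits the left subtree, then the node, then the right subtree.
At moss: go left to reed.
  At reed: go left to teak.
    At teak: go left to elm.
      elm is a leaf — visit elm.
    Visit teak.
    At teak: go right to rye.
      rye is a leaf — visit rye.
  Visit reed.
  At reed: no right child.
Visit moss.
At moss: go right to hop.
  At hop: go left to sage.
    At sage: go left to lime.
      lime is a leaf — visit lime.
    Visit sage.
    At sage: no right child.
  Visit hop.
  At hop: go right to fig.
    At fig: go left to lily.
      lily is a leaf — visit lily.
    Visit fig.
    At fig: go right to kale.
      At kale: no left child.
      Visit kale.
      At kale: go right to fir.
        fir is a leaf — visit fir.
Full in-order sequence: elm, teak, rye, reed, moss, lime, sage, hop, lily, fig, kale, fir.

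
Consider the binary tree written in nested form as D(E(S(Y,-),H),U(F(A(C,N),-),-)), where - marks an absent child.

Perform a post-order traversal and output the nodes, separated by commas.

Y, S, H, E, C, N, A, F, U, D

Post-order visits the left subtree, then the right subtree, then the node.
At D: go left to E.
  At E: go left to S.
    At S: go left to Y.
      Y is a leaf — visit Y.
    At S: no right child.
    Visit S.
  At E: go right to H.
    H is a leaf — visit H.
  Visit E.
At D: go right to U.
  At U: go left to F.
    At F: go left to A.
      At A: go left to C.
        C is a leaf — visit C.
      At A: go right to N.
        N is a leaf — visit N.
      Visit A.
    At F: no right child.
    Visit F.
  At U: no right child.
  Visit U.
Visit D.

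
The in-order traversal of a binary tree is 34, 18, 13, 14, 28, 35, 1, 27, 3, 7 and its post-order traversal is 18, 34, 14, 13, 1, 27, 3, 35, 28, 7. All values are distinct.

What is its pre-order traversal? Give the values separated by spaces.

The last element of post-order is the root; it splits in-order into left and right subtrees.
Root 7: left subtree has 9 nodes {34, 18, 13, 14, 28, 35, 1, 27, 3}, right has 0 { }.
  Root 28: left subtree has 4 nodes {34, 18, 13, 14}, right has 4 {35, 1, 27, 3}.
    Root 13: left subtree has 2 nodes {34, 18}, right has 1 {14}.
      Root 34: left subtree has 0 nodes { }, right has 1 {18}.
    Root 35: left subtree has 0 nodes { }, right has 3 {1, 27, 3}.
      Root 3: left subtree has 2 nodes {1, 27}, right has 0 { }.
        Root 27: left subtree has 1 node {1}, right has 0 { }.

7 28 13 34 18 14 35 3 27 1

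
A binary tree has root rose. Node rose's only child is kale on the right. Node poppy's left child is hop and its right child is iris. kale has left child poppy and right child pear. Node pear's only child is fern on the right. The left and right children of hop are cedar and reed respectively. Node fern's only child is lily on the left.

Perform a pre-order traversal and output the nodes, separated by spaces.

Pre-order visits the node, then its left subtree, then its right subtree.
Visit rose.
At rose: no left child.
At rose: go right to kale.
  Visit kale.
  At kale: go left to poppy.
    Visit poppy.
    At poppy: go left to hop.
      Visit hop.
      At hop: go left to cedar.
        cedar is a leaf — visit cedar.
      At hop: go right to reed.
        reed is a leaf — visit reed.
    At poppy: go right to iris.
      iris is a leaf — visit iris.
  At kale: go right to pear.
    Visit pear.
    At pear: no left child.
    At pear: go right to fern.
      Visit fern.
      At fern: go left to lily.
        lily is a leaf — visit lily.
      At fern: no right child.

rose kale poppy hop cedar reed iris pear fern lily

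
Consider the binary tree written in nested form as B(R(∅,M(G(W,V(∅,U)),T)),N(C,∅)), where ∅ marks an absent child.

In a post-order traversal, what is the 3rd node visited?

Post-order visits the left subtree, then the right subtree, then the node.
At B: go left to R.
  At R: no left child.
  At R: go right to M.
    At M: go left to G.
      At G: go left to W.
        W is a leaf — visit W.
      At G: go right to V.
        At V: no left child.
        At V: go right to U.
          U is a leaf — visit U.
        Visit V.
      Visit G.
    At M: go right to T.
      T is a leaf — visit T.
    Visit M.
  Visit R.
At B: go right to N.
  At N: go left to C.
    C is a leaf — visit C.
  At N: no right child.
  Visit N.
Visit B.
Full post-order sequence: W, U, V, G, T, M, R, C, N, B.

V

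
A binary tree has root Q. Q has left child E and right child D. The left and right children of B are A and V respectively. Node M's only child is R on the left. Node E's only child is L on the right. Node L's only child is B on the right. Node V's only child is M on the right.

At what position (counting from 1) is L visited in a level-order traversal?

Level-order visits nodes level by level from the root, left to right within each level.
Level 0: Q
Level 1: E, D
Level 2: L
Level 3: B
Level 4: A, V
Level 5: M
Level 6: R
Full level-order sequence: Q, E, D, L, B, A, V, M, R.

4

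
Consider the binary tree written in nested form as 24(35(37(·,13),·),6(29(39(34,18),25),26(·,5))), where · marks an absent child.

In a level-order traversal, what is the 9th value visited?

Level-order visits nodes level by level from the root, left to right within each level.
Level 0: 24
Level 1: 35, 6
Level 2: 37, 29, 26
Level 3: 13, 39, 25, 5
Level 4: 34, 18
Full level-order sequence: 24, 35, 6, 37, 29, 26, 13, 39, 25, 5, 34, 18.

25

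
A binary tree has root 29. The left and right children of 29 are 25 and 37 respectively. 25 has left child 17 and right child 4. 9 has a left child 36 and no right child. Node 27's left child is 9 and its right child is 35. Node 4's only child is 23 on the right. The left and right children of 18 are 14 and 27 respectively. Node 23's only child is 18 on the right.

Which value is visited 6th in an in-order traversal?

In-order visits the left subtree, then the node, then the right subtree.
At 29: go left to 25.
  At 25: go left to 17.
    17 is a leaf — visit 17.
  Visit 25.
  At 25: go right to 4.
    At 4: no left child.
    Visit 4.
    At 4: go right to 23.
      At 23: no left child.
      Visit 23.
      At 23: go right to 18.
        At 18: go left to 14.
          14 is a leaf — visit 14.
        Visit 18.
        At 18: go right to 27.
          At 27: go left to 9.
            At 9: go left to 36.
              36 is a leaf — visit 36.
            Visit 9.
            At 9: no right child.
          Visit 27.
          At 27: go right to 35.
            35 is a leaf — visit 35.
Visit 29.
At 29: go right to 37.
  37 is a leaf — visit 37.
Full in-order sequence: 17, 25, 4, 23, 14, 18, 36, 9, 27, 35, 29, 37.

18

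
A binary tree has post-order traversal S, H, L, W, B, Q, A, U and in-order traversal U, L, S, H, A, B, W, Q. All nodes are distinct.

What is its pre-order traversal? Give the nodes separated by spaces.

U A L H S Q B W

The last element of post-order is the root; it splits in-order into left and right subtrees.
Root U: left subtree has 0 nodes { }, right has 7 {L, S, H, A, B, W, Q}.
  Root A: left subtree has 3 nodes {L, S, H}, right has 3 {B, W, Q}.
    Root L: left subtree has 0 nodes { }, right has 2 {S, H}.
      Root H: left subtree has 1 node {S}, right has 0 { }.
    Root Q: left subtree has 2 nodes {B, W}, right has 0 { }.
      Root B: left subtree has 0 nodes { }, right has 1 {W}.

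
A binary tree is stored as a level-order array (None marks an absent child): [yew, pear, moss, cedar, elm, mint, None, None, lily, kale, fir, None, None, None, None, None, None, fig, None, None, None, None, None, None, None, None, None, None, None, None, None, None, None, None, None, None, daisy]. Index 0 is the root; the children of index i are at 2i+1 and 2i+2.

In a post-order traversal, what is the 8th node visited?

Post-order visits the left subtree, then the right subtree, then the node.
At yew: go left to pear.
  At pear: go left to cedar.
    At cedar: no left child.
    At cedar: go right to lily.
      At lily: go left to fig.
        At fig: no left child.
        At fig: go right to daisy.
          daisy is a leaf — visit daisy.
        Visit fig.
      At lily: no right child.
      Visit lily.
    Visit cedar.
  At pear: go right to elm.
    At elm: go left to kale.
      kale is a leaf — visit kale.
    At elm: go right to fir.
      fir is a leaf — visit fir.
    Visit elm.
  Visit pear.
At yew: go right to moss.
  At moss: go left to mint.
    mint is a leaf — visit mint.
  At moss: no right child.
  Visit moss.
Visit yew.
Full post-order sequence: daisy, fig, lily, cedar, kale, fir, elm, pear, mint, moss, yew.

pear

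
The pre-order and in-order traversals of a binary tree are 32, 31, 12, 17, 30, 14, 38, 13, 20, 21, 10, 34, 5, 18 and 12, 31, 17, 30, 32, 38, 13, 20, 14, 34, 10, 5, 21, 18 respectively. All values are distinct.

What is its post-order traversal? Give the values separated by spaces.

12 30 17 31 20 13 38 34 5 10 18 21 14 32

The first element of pre-order is the root; it splits in-order into left and right subtrees.
Root 32: left subtree has 4 nodes {12, 31, 17, 30}, right has 9 {38, 13, 20, 14, 34, 10, 5, 21, 18}.
  Root 31: left subtree has 1 node {12}, right has 2 {17, 30}.
    Root 17: left subtree has 0 nodes { }, right has 1 {30}.
  Root 14: left subtree has 3 nodes {38, 13, 20}, right has 5 {34, 10, 5, 21, 18}.
    Root 38: left subtree has 0 nodes { }, right has 2 {13, 20}.
      Root 13: left subtree has 0 nodes { }, right has 1 {20}.
    Root 21: left subtree has 3 nodes {34, 10, 5}, right has 1 {18}.
      Root 10: left subtree has 1 node {34}, right has 1 {5}.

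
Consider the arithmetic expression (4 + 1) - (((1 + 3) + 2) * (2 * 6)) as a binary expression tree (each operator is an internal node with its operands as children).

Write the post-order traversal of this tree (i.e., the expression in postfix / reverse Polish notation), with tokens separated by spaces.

Post-order on an expression tree gives postfix notation: for each operator, emit left operand, right operand, then the operator.

4 1 + 1 3 + 2 + 2 6 * * -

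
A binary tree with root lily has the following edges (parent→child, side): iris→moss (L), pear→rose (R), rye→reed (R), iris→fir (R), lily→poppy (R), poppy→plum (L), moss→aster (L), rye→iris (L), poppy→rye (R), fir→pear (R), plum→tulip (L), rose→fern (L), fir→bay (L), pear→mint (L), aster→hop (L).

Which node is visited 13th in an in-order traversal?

fern

In-order visits the left subtree, then the node, then the right subtree.
At lily: no left child.
Visit lily.
At lily: go right to poppy.
  At poppy: go left to plum.
    At plum: go left to tulip.
      tulip is a leaf — visit tulip.
    Visit plum.
    At plum: no right child.
  Visit poppy.
  At poppy: go right to rye.
    At rye: go left to iris.
      At iris: go left to moss.
        At moss: go left to aster.
          At aster: go left to hop.
            hop is a leaf — visit hop.
          Visit aster.
          At aster: no right child.
        Visit moss.
        At moss: no right child.
      Visit iris.
      At iris: go right to fir.
        At fir: go left to bay.
          bay is a leaf — visit bay.
        Visit fir.
        At fir: go right to pear.
          At pear: go left to mint.
            mint is a leaf — visit mint.
          Visit pear.
          At pear: go right to rose.
            At rose: go left to fern.
              fern is a leaf — visit fern.
            Visit rose.
            At rose: no right child.
    Visit rye.
    At rye: go right to reed.
      reed is a leaf — visit reed.
Full in-order sequence: lily, tulip, plum, poppy, hop, aster, moss, iris, bay, fir, mint, pear, fern, rose, rye, reed.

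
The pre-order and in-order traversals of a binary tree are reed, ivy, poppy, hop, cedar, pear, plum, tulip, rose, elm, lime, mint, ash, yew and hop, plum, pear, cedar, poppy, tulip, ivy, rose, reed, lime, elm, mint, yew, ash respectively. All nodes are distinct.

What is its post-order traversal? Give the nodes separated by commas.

plum, pear, cedar, hop, tulip, poppy, rose, ivy, lime, yew, ash, mint, elm, reed

The first element of pre-order is the root; it splits in-order into left and right subtrees.
Root reed: left subtree has 8 nodes {hop, plum, pear, cedar, poppy, tulip, ivy, rose}, right has 5 {lime, elm, mint, yew, ash}.
  Root ivy: left subtree has 6 nodes {hop, plum, pear, cedar, poppy, tulip}, right has 1 {rose}.
    Root poppy: left subtree has 4 nodes {hop, plum, pear, cedar}, right has 1 {tulip}.
      Root hop: left subtree has 0 nodes { }, right has 3 {plum, pear, cedar}.
        Root cedar: left subtree has 2 nodes {plum, pear}, right has 0 { }.
          Root pear: left subtree has 1 node {plum}, right has 0 { }.
  Root elm: left subtree has 1 node {lime}, right has 3 {mint, yew, ash}.
    Root mint: left subtree has 0 nodes { }, right has 2 {yew, ash}.
      Root ash: left subtree has 1 node {yew}, right has 0 { }.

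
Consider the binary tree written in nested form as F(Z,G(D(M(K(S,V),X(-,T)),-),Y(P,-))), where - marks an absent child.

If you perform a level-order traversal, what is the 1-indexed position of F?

1

Level-order visits nodes level by level from the root, left to right within each level.
Level 0: F
Level 1: Z, G
Level 2: D, Y
Level 3: M, P
Level 4: K, X
Level 5: S, V, T
Full level-order sequence: F, Z, G, D, Y, M, P, K, X, S, V, T.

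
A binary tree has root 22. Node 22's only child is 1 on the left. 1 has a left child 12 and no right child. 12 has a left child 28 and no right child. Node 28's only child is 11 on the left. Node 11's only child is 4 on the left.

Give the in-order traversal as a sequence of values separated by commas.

In-order visits the left subtree, then the node, then the right subtree.
At 22: go left to 1.
  At 1: go left to 12.
    At 12: go left to 28.
      At 28: go left to 11.
        At 11: go left to 4.
          4 is a leaf — visit 4.
        Visit 11.
        At 11: no right child.
      Visit 28.
      At 28: no right child.
    Visit 12.
    At 12: no right child.
  Visit 1.
  At 1: no right child.
Visit 22.
At 22: no right child.

4, 11, 28, 12, 1, 22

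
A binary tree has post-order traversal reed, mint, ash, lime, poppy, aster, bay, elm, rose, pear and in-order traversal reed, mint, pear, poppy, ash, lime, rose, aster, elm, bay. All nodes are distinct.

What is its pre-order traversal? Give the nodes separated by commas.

The last element of post-order is the root; it splits in-order into left and right subtrees.
Root pear: left subtree has 2 nodes {reed, mint}, right has 7 {poppy, ash, lime, rose, aster, elm, bay}.
  Root mint: left subtree has 1 node {reed}, right has 0 { }.
  Root rose: left subtree has 3 nodes {poppy, ash, lime}, right has 3 {aster, elm, bay}.
    Root poppy: left subtree has 0 nodes { }, right has 2 {ash, lime}.
      Root lime: left subtree has 1 node {ash}, right has 0 { }.
    Root elm: left subtree has 1 node {aster}, right has 1 {bay}.

pear, mint, reed, rose, poppy, lime, ash, elm, aster, bay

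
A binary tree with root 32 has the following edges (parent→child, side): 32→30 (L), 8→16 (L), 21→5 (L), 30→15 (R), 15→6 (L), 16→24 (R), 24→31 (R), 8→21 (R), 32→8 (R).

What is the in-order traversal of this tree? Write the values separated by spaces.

30 6 15 32 16 24 31 8 5 21

In-order visits the left subtree, then the node, then the right subtree.
At 32: go left to 30.
  At 30: no left child.
  Visit 30.
  At 30: go right to 15.
    At 15: go left to 6.
      6 is a leaf — visit 6.
    Visit 15.
    At 15: no right child.
Visit 32.
At 32: go right to 8.
  At 8: go left to 16.
    At 16: no left child.
    Visit 16.
    At 16: go right to 24.
      At 24: no left child.
      Visit 24.
      At 24: go right to 31.
        31 is a leaf — visit 31.
  Visit 8.
  At 8: go right to 21.
    At 21: go left to 5.
      5 is a leaf — visit 5.
    Visit 21.
    At 21: no right child.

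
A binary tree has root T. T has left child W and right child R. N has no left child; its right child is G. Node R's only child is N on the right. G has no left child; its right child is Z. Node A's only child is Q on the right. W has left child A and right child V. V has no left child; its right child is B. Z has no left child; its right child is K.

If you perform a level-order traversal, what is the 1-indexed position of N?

Level-order visits nodes level by level from the root, left to right within each level.
Level 0: T
Level 1: W, R
Level 2: A, V, N
Level 3: Q, B, G
Level 4: Z
Level 5: K
Full level-order sequence: T, W, R, A, V, N, Q, B, G, Z, K.

6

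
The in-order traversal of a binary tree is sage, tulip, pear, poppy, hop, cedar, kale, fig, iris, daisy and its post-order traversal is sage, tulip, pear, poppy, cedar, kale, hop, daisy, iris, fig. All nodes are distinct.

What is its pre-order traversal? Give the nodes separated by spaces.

The last element of post-order is the root; it splits in-order into left and right subtrees.
Root fig: left subtree has 7 nodes {sage, tulip, pear, poppy, hop, cedar, kale}, right has 2 {iris, daisy}.
  Root hop: left subtree has 4 nodes {sage, tulip, pear, poppy}, right has 2 {cedar, kale}.
    Root poppy: left subtree has 3 nodes {sage, tulip, pear}, right has 0 { }.
      Root pear: left subtree has 2 nodes {sage, tulip}, right has 0 { }.
        Root tulip: left subtree has 1 node {sage}, right has 0 { }.
    Root kale: left subtree has 1 node {cedar}, right has 0 { }.
  Root iris: left subtree has 0 nodes { }, right has 1 {daisy}.

fig hop poppy pear tulip sage kale cedar iris daisy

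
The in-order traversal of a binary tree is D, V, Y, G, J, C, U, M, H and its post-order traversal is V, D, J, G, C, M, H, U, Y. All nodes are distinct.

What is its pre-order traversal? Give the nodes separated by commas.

The last element of post-order is the root; it splits in-order into left and right subtrees.
Root Y: left subtree has 2 nodes {D, V}, right has 6 {G, J, C, U, M, H}.
  Root D: left subtree has 0 nodes { }, right has 1 {V}.
  Root U: left subtree has 3 nodes {G, J, C}, right has 2 {M, H}.
    Root C: left subtree has 2 nodes {G, J}, right has 0 { }.
      Root G: left subtree has 0 nodes { }, right has 1 {J}.
    Root H: left subtree has 1 node {M}, right has 0 { }.

Y, D, V, U, C, G, J, H, M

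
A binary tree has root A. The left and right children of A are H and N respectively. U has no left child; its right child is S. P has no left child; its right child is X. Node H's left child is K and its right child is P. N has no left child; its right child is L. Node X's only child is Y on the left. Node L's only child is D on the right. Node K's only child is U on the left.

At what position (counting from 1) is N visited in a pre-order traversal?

9

Pre-order visits the node, then its left subtree, then its right subtree.
Visit A.
At A: go left to H.
  Visit H.
  At H: go left to K.
    Visit K.
    At K: go left to U.
      Visit U.
      At U: no left child.
      At U: go right to S.
        S is a leaf — visit S.
    At K: no right child.
  At H: go right to P.
    Visit P.
    At P: no left child.
    At P: go right to X.
      Visit X.
      At X: go left to Y.
        Y is a leaf — visit Y.
      At X: no right child.
At A: go right to N.
  Visit N.
  At N: no left child.
  At N: go right to L.
    Visit L.
    At L: no left child.
    At L: go right to D.
      D is a leaf — visit D.
Full pre-order sequence: A, H, K, U, S, P, X, Y, N, L, D.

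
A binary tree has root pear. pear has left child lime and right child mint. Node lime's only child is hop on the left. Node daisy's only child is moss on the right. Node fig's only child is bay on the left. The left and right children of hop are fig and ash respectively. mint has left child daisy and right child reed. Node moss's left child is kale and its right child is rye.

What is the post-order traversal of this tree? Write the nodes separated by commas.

bay, fig, ash, hop, lime, kale, rye, moss, daisy, reed, mint, pear

Post-order visits the left subtree, then the right subtree, then the node.
At pear: go left to lime.
  At lime: go left to hop.
    At hop: go left to fig.
      At fig: go left to bay.
        bay is a leaf — visit bay.
      At fig: no right child.
      Visit fig.
    At hop: go right to ash.
      ash is a leaf — visit ash.
    Visit hop.
  At lime: no right child.
  Visit lime.
At pear: go right to mint.
  At mint: go left to daisy.
    At daisy: no left child.
    At daisy: go right to moss.
      At moss: go left to kale.
        kale is a leaf — visit kale.
      At moss: go right to rye.
        rye is a leaf — visit rye.
      Visit moss.
    Visit daisy.
  At mint: go right to reed.
    reed is a leaf — visit reed.
  Visit mint.
Visit pear.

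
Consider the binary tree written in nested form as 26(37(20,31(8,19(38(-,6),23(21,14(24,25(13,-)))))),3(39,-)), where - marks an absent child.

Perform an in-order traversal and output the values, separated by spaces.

20 37 8 31 38 6 19 21 23 24 14 13 25 26 39 3

In-order visits the left subtree, then the node, then the right subtree.
At 26: go left to 37.
  At 37: go left to 20.
    20 is a leaf — visit 20.
  Visit 37.
  At 37: go right to 31.
    At 31: go left to 8.
      8 is a leaf — visit 8.
    Visit 31.
    At 31: go right to 19.
      At 19: go left to 38.
        At 38: no left child.
        Visit 38.
        At 38: go right to 6.
          6 is a leaf — visit 6.
      Visit 19.
      At 19: go right to 23.
        At 23: go left to 21.
          21 is a leaf — visit 21.
        Visit 23.
        At 23: go right to 14.
          At 14: go left to 24.
            24 is a leaf — visit 24.
          Visit 14.
          At 14: go right to 25.
            At 25: go left to 13.
              13 is a leaf — visit 13.
            Visit 25.
            At 25: no right child.
Visit 26.
At 26: go right to 3.
  At 3: go left to 39.
    39 is a leaf — visit 39.
  Visit 3.
  At 3: no right child.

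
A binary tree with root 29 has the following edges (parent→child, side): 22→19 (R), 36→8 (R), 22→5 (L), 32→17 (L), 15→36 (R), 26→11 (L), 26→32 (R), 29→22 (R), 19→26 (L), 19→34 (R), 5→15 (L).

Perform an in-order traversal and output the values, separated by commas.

29, 15, 36, 8, 5, 22, 11, 26, 17, 32, 19, 34

In-order visits the left subtree, then the node, then the right subtree.
At 29: no left child.
Visit 29.
At 29: go right to 22.
  At 22: go left to 5.
    At 5: go left to 15.
      At 15: no left child.
      Visit 15.
      At 15: go right to 36.
        At 36: no left child.
        Visit 36.
        At 36: go right to 8.
          8 is a leaf — visit 8.
    Visit 5.
    At 5: no right child.
  Visit 22.
  At 22: go right to 19.
    At 19: go left to 26.
      At 26: go left to 11.
        11 is a leaf — visit 11.
      Visit 26.
      At 26: go right to 32.
        At 32: go left to 17.
          17 is a leaf — visit 17.
        Visit 32.
        At 32: no right child.
    Visit 19.
    At 19: go right to 34.
      34 is a leaf — visit 34.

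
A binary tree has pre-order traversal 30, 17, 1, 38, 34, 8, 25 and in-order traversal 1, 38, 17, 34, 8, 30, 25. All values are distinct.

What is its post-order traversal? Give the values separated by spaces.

The first element of pre-order is the root; it splits in-order into left and right subtrees.
Root 30: left subtree has 5 nodes {1, 38, 17, 34, 8}, right has 1 {25}.
  Root 17: left subtree has 2 nodes {1, 38}, right has 2 {34, 8}.
    Root 1: left subtree has 0 nodes { }, right has 1 {38}.
    Root 34: left subtree has 0 nodes { }, right has 1 {8}.

38 1 8 34 17 25 30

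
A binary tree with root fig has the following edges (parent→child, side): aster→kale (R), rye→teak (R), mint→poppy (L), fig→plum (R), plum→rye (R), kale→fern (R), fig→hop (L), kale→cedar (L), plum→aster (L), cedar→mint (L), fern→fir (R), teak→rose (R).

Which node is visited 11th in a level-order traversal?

Level-order visits nodes level by level from the root, left to right within each level.
Level 0: fig
Level 1: hop, plum
Level 2: aster, rye
Level 3: kale, teak
Level 4: cedar, fern, rose
Level 5: mint, fir
Level 6: poppy
Full level-order sequence: fig, hop, plum, aster, rye, kale, teak, cedar, fern, rose, mint, fir, poppy.

mint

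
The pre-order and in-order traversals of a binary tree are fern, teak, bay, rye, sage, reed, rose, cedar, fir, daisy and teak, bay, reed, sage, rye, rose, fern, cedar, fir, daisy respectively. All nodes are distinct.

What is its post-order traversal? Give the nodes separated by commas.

The first element of pre-order is the root; it splits in-order into left and right subtrees.
Root fern: left subtree has 6 nodes {teak, bay, reed, sage, rye, rose}, right has 3 {cedar, fir, daisy}.
  Root teak: left subtree has 0 nodes { }, right has 5 {bay, reed, sage, rye, rose}.
    Root bay: left subtree has 0 nodes { }, right has 4 {reed, sage, rye, rose}.
      Root rye: left subtree has 2 nodes {reed, sage}, right has 1 {rose}.
        Root sage: left subtree has 1 node {reed}, right has 0 { }.
  Root cedar: left subtree has 0 nodes { }, right has 2 {fir, daisy}.
    Root fir: left subtree has 0 nodes { }, right has 1 {daisy}.

reed, sage, rose, rye, bay, teak, daisy, fir, cedar, fern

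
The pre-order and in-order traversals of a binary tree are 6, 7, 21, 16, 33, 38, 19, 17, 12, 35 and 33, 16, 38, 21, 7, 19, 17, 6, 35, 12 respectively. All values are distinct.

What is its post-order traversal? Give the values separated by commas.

33, 38, 16, 21, 17, 19, 7, 35, 12, 6

The first element of pre-order is the root; it splits in-order into left and right subtrees.
Root 6: left subtree has 7 nodes {33, 16, 38, 21, 7, 19, 17}, right has 2 {35, 12}.
  Root 7: left subtree has 4 nodes {33, 16, 38, 21}, right has 2 {19, 17}.
    Root 21: left subtree has 3 nodes {33, 16, 38}, right has 0 { }.
      Root 16: left subtree has 1 node {33}, right has 1 {38}.
    Root 19: left subtree has 0 nodes { }, right has 1 {17}.
  Root 12: left subtree has 1 node {35}, right has 0 { }.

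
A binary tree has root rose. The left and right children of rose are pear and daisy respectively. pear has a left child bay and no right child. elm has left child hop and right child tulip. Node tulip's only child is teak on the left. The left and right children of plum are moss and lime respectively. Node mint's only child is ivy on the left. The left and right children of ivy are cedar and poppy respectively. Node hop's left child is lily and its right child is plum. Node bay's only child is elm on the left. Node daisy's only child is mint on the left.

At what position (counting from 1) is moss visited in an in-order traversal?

In-order visits the left subtree, then the node, then the right subtree.
At rose: go left to pear.
  At pear: go left to bay.
    At bay: go left to elm.
      At elm: go left to hop.
        At hop: go left to lily.
          lily is a leaf — visit lily.
        Visit hop.
        At hop: go right to plum.
          At plum: go left to moss.
            moss is a leaf — visit moss.
          Visit plum.
          At plum: go right to lime.
            lime is a leaf — visit lime.
      Visit elm.
      At elm: go right to tulip.
        At tulip: go left to teak.
          teak is a leaf — visit teak.
        Visit tulip.
        At tulip: no right child.
    Visit bay.
    At bay: no right child.
  Visit pear.
  At pear: no right child.
Visit rose.
At rose: go right to daisy.
  At daisy: go left to mint.
    At mint: go left to ivy.
      At ivy: go left to cedar.
        cedar is a leaf — visit cedar.
      Visit ivy.
      At ivy: go right to poppy.
        poppy is a leaf — visit poppy.
    Visit mint.
    At mint: no right child.
  Visit daisy.
  At daisy: no right child.
Full in-order sequence: lily, hop, moss, plum, lime, elm, teak, tulip, bay, pear, rose, cedar, ivy, poppy, mint, daisy.

3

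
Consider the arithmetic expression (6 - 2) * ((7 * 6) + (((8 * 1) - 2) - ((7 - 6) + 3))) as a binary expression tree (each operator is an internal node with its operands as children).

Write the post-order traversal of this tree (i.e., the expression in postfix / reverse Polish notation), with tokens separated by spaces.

6 2 - 7 6 * 8 1 * 2 - 7 6 - 3 + - + *

Post-order on an expression tree gives postfix notation: for each operator, emit left operand, right operand, then the operator.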